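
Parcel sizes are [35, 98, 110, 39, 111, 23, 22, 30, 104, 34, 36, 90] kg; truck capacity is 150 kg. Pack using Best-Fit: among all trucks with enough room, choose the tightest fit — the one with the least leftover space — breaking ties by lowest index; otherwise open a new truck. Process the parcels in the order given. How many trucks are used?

6

truck 1: place 35 kg, 115 kg left
truck 1: place 98 kg, 17 kg left
truck 2: place 110 kg, 40 kg left
truck 2: place 39 kg, 1 kg left
truck 3: place 111 kg, 39 kg left
truck 3: place 23 kg, 16 kg left
truck 4: place 22 kg, 128 kg left
truck 4: place 30 kg, 98 kg left
truck 5: place 104 kg, 46 kg left
truck 5: place 34 kg, 12 kg left
truck 4: place 36 kg, 62 kg left
truck 6: place 90 kg, 60 kg left
Final trucks: [35,98] [110,39] [111,23] [22,30,36] [104,34] [90].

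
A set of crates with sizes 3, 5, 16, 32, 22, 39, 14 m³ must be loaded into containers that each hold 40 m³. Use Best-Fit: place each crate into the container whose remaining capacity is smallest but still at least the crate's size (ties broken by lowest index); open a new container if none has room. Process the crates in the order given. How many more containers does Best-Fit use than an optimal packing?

0

Best-Fit: [3,5,16,14] [32] [22] [39] → 4 containers.
Total size 131 m³; any packing needs at least ⌈131/40⌉ = 4 containers.
So 4 is already optimal.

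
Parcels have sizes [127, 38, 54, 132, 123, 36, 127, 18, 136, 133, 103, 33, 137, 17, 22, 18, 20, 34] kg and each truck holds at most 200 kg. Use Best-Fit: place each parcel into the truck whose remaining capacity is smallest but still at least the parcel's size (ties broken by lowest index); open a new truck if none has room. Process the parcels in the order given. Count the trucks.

8 trucks

Put 127 kg in truck 1; 73 kg remain.
Put 38 kg in truck 1; 35 kg remain.
Put 54 kg in truck 2; 146 kg remain.
Put 132 kg in truck 2; 14 kg remain.
Put 123 kg in truck 3; 77 kg remain.
Put 36 kg in truck 3; 41 kg remain.
Put 127 kg in truck 4; 73 kg remain.
Put 18 kg in truck 1; 17 kg remain.
Put 136 kg in truck 5; 64 kg remain.
Put 133 kg in truck 6; 67 kg remain.
Put 103 kg in truck 7; 97 kg remain.
Put 33 kg in truck 3; 8 kg remain.
Put 137 kg in truck 8; 63 kg remain.
Put 17 kg in truck 1; 0 kg remain.
Put 22 kg in truck 8; 41 kg remain.
Put 18 kg in truck 8; 23 kg remain.
Put 20 kg in truck 8; 3 kg remain.
Put 34 kg in truck 5; 30 kg remain.
Final trucks: [127,38,18,17] [54,132] [123,36,33] [127] [136,34] [133] [103] [137,22,18,20].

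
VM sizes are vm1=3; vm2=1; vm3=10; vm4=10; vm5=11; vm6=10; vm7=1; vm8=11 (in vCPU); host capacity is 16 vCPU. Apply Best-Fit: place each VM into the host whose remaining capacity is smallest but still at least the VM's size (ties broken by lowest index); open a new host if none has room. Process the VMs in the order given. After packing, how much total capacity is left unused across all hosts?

23

Put vm1 (3 vCPU) in host 1; 13 vCPU remain.
Put vm2 (1 vCPU) in host 1; 12 vCPU remain.
Put vm3 (10 vCPU) in host 1; 2 vCPU remain.
Put vm4 (10 vCPU) in host 2; 6 vCPU remain.
Put vm5 (11 vCPU) in host 3; 5 vCPU remain.
Put vm6 (10 vCPU) in host 4; 6 vCPU remain.
Put vm7 (1 vCPU) in host 1; 1 vCPU remain.
Put vm8 (11 vCPU) in host 5; 5 vCPU remain.
5 hosts × 16 vCPU = 80 vCPU; used 57 vCPU; unused 23 vCPU.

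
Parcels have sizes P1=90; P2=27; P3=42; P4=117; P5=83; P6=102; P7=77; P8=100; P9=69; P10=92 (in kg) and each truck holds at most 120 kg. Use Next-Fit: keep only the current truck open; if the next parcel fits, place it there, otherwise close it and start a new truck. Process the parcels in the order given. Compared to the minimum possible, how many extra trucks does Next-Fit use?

1

Next-Fit: [90,27] [42] [117] [83] [102] [77] [100] [69] [92] → 9 trucks.
8 parcels exceed 60 kg (half the capacity), and no two of those can share a truck, so at least 8 trucks are needed.
An optimal packing achieves that bound: [117] [102] [100] [92,27] [90] [83] [77,42] [69] → 8 trucks.
Excess: 9 − 8 = 1.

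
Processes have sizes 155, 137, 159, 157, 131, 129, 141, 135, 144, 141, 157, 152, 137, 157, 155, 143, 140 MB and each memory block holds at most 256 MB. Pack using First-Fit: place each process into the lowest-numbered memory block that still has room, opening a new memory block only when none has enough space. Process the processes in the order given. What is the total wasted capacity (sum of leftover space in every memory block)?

1882

memory block 1: place 155 MB, 101 MB left
memory block 2: place 137 MB, 119 MB left
memory block 3: place 159 MB, 97 MB left
memory block 4: place 157 MB, 99 MB left
memory block 5: place 131 MB, 125 MB left
memory block 6: place 129 MB, 127 MB left
memory block 7: place 141 MB, 115 MB left
memory block 8: place 135 MB, 121 MB left
memory block 9: place 144 MB, 112 MB left
memory block 10: place 141 MB, 115 MB left
memory block 11: place 157 MB, 99 MB left
memory block 12: place 152 MB, 104 MB left
memory block 13: place 137 MB, 119 MB left
memory block 14: place 157 MB, 99 MB left
memory block 15: place 155 MB, 101 MB left
memory block 16: place 143 MB, 113 MB left
memory block 17: place 140 MB, 116 MB left
17 memory blocks × 256 MB = 4352 MB; used 2470 MB; unused 1882 MB.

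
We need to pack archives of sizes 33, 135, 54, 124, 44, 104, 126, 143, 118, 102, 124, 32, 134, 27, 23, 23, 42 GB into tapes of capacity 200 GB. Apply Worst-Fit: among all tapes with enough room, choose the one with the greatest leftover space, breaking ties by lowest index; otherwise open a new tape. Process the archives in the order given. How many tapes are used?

tape 1: place 33 GB, 167 GB left
tape 1: place 135 GB, 32 GB left
tape 2: place 54 GB, 146 GB left
tape 2: place 124 GB, 22 GB left
tape 3: place 44 GB, 156 GB left
tape 3: place 104 GB, 52 GB left
tape 4: place 126 GB, 74 GB left
tape 5: place 143 GB, 57 GB left
tape 6: place 118 GB, 82 GB left
tape 7: place 102 GB, 98 GB left
tape 8: place 124 GB, 76 GB left
tape 7: place 32 GB, 66 GB left
tape 9: place 134 GB, 66 GB left
tape 6: place 27 GB, 55 GB left
tape 8: place 23 GB, 53 GB left
tape 4: place 23 GB, 51 GB left
tape 7: place 42 GB, 24 GB left
Final tapes: [33,135] [54,124] [44,104] [126,23] [143] [118,27] [102,32,42] [124,23] [134].

9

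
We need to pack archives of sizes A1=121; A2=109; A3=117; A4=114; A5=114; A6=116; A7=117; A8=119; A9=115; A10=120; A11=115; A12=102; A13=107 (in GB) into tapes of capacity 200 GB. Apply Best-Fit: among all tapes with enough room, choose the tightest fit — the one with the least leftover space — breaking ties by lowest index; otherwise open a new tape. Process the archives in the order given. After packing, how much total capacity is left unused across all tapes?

1114

A1 (121 GB) → tape 1 (remaining 79 GB)
A2 (109 GB) → tape 2 (remaining 91 GB)
A3 (117 GB) → tape 3 (remaining 83 GB)
A4 (114 GB) → tape 4 (remaining 86 GB)
A5 (114 GB) → tape 5 (remaining 86 GB)
A6 (116 GB) → tape 6 (remaining 84 GB)
A7 (117 GB) → tape 7 (remaining 83 GB)
A8 (119 GB) → tape 8 (remaining 81 GB)
A9 (115 GB) → tape 9 (remaining 85 GB)
A10 (120 GB) → tape 10 (remaining 80 GB)
A11 (115 GB) → tape 11 (remaining 85 GB)
A12 (102 GB) → tape 12 (remaining 98 GB)
A13 (107 GB) → tape 13 (remaining 93 GB)
13 tapes × 200 GB = 2600 GB; used 1486 GB; unused 1114 GB.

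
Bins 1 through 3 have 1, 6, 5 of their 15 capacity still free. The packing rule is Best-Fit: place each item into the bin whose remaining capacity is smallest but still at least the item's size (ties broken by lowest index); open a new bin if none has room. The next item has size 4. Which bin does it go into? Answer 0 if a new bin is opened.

3

Bins with room: bin 2 (6), bin 3 (5).
Tightest fit is bin 3 with 5 free.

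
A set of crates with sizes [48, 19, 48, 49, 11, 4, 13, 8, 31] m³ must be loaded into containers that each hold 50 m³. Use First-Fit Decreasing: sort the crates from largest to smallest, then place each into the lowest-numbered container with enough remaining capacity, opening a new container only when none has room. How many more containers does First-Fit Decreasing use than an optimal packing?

0

First-Fit Decreasing: [49] [48] [48] [31,19] [13,11,8,4] → 5 containers.
Total size 231 m³; any packing needs at least ⌈231/50⌉ = 5 containers.
So 5 is already optimal.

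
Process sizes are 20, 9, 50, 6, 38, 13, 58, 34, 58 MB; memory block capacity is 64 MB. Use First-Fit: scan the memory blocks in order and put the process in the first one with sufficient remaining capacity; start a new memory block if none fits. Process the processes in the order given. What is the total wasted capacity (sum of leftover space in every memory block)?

20 MB → memory block 1 (remaining 44 MB)
9 MB → memory block 1 (remaining 35 MB)
50 MB → memory block 2 (remaining 14 MB)
6 MB → memory block 1 (remaining 29 MB)
38 MB → memory block 3 (remaining 26 MB)
13 MB → memory block 1 (remaining 16 MB)
58 MB → memory block 4 (remaining 6 MB)
34 MB → memory block 5 (remaining 30 MB)
58 MB → memory block 6 (remaining 6 MB)
6 memory blocks × 64 MB = 384 MB; used 286 MB; unused 98 MB.

98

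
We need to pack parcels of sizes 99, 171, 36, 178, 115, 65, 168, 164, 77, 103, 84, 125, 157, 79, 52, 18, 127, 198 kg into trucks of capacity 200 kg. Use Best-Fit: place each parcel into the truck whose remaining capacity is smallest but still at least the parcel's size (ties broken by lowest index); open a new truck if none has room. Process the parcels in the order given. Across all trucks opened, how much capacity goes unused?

384

99 kg → truck 1 (remaining 101 kg)
171 kg → truck 2 (remaining 29 kg)
36 kg → truck 1 (remaining 65 kg)
178 kg → truck 3 (remaining 22 kg)
115 kg → truck 4 (remaining 85 kg)
65 kg → truck 1 (remaining 0 kg)
168 kg → truck 5 (remaining 32 kg)
164 kg → truck 6 (remaining 36 kg)
77 kg → truck 4 (remaining 8 kg)
103 kg → truck 7 (remaining 97 kg)
84 kg → truck 7 (remaining 13 kg)
125 kg → truck 8 (remaining 75 kg)
157 kg → truck 9 (remaining 43 kg)
79 kg → truck 10 (remaining 121 kg)
52 kg → truck 8 (remaining 23 kg)
18 kg → truck 3 (remaining 4 kg)
127 kg → truck 11 (remaining 73 kg)
198 kg → truck 12 (remaining 2 kg)
12 trucks × 200 kg = 2400 kg; used 2016 kg; unused 384 kg.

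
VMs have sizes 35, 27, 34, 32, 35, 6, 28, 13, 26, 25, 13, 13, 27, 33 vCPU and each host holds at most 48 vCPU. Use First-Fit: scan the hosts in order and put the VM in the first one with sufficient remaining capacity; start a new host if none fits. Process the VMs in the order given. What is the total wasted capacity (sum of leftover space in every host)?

133

host 1: place 35 vCPU, 13 vCPU left
host 2: place 27 vCPU, 21 vCPU left
host 3: place 34 vCPU, 14 vCPU left
host 4: place 32 vCPU, 16 vCPU left
host 5: place 35 vCPU, 13 vCPU left
host 1: place 6 vCPU, 7 vCPU left
host 6: place 28 vCPU, 20 vCPU left
host 2: place 13 vCPU, 8 vCPU left
host 7: place 26 vCPU, 22 vCPU left
host 8: place 25 vCPU, 23 vCPU left
host 3: place 13 vCPU, 1 vCPU left
host 4: place 13 vCPU, 3 vCPU left
host 9: place 27 vCPU, 21 vCPU left
host 10: place 33 vCPU, 15 vCPU left
10 hosts × 48 vCPU = 480 vCPU; used 347 vCPU; unused 133 vCPU.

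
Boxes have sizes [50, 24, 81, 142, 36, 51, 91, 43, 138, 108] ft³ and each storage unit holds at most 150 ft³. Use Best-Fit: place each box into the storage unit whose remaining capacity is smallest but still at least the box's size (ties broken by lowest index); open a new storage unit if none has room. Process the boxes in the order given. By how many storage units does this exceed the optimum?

Best-Fit: [50,24,51] [81,36] [142] [91,43] [138] [108] → 6 storage units.
Total size 764 ft³; any packing needs at least ⌈764/150⌉ = 6 storage units.
So 6 is already optimal.

0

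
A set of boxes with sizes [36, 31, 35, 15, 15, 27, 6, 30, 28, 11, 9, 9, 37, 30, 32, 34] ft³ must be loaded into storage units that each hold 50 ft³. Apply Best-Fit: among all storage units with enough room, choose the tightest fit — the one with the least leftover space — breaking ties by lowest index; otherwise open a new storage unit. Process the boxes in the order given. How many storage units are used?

10 storage units

36 ft³ → storage unit 1 (remaining 14 ft³)
31 ft³ → storage unit 2 (remaining 19 ft³)
35 ft³ → storage unit 3 (remaining 15 ft³)
15 ft³ → storage unit 3 (remaining 0 ft³)
15 ft³ → storage unit 2 (remaining 4 ft³)
27 ft³ → storage unit 4 (remaining 23 ft³)
6 ft³ → storage unit 1 (remaining 8 ft³)
30 ft³ → storage unit 5 (remaining 20 ft³)
28 ft³ → storage unit 6 (remaining 22 ft³)
11 ft³ → storage unit 5 (remaining 9 ft³)
9 ft³ → storage unit 5 (remaining 0 ft³)
9 ft³ → storage unit 6 (remaining 13 ft³)
37 ft³ → storage unit 7 (remaining 13 ft³)
30 ft³ → storage unit 8 (remaining 20 ft³)
32 ft³ → storage unit 9 (remaining 18 ft³)
34 ft³ → storage unit 10 (remaining 16 ft³)
Final storage units: [36,6] [31,15] [35,15] [27] [30,11,9] [28,9] [37] [30] [32] [34].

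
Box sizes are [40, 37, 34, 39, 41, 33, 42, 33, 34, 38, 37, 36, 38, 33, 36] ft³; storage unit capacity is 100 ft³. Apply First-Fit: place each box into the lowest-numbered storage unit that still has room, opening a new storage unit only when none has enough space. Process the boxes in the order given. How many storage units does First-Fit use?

40 ft³ → storage unit 1 (remaining 60 ft³)
37 ft³ → storage unit 1 (remaining 23 ft³)
34 ft³ → storage unit 2 (remaining 66 ft³)
39 ft³ → storage unit 2 (remaining 27 ft³)
41 ft³ → storage unit 3 (remaining 59 ft³)
33 ft³ → storage unit 3 (remaining 26 ft³)
42 ft³ → storage unit 4 (remaining 58 ft³)
33 ft³ → storage unit 4 (remaining 25 ft³)
34 ft³ → storage unit 5 (remaining 66 ft³)
38 ft³ → storage unit 5 (remaining 28 ft³)
37 ft³ → storage unit 6 (remaining 63 ft³)
36 ft³ → storage unit 6 (remaining 27 ft³)
38 ft³ → storage unit 7 (remaining 62 ft³)
33 ft³ → storage unit 7 (remaining 29 ft³)
36 ft³ → storage unit 8 (remaining 64 ft³)

8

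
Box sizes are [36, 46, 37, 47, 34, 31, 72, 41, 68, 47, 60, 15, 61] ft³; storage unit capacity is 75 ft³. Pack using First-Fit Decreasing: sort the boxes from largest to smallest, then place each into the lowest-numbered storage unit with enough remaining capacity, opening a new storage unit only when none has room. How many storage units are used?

Sorted descending: 72, 68, 61, 60, 47, 47, 46, 41, 37, 36, 34, 31, 15.
72 ft³ → storage unit 1 (remaining 3 ft³)
68 ft³ → storage unit 2 (remaining 7 ft³)
61 ft³ → storage unit 3 (remaining 14 ft³)
60 ft³ → storage unit 4 (remaining 15 ft³)
47 ft³ → storage unit 5 (remaining 28 ft³)
47 ft³ → storage unit 6 (remaining 28 ft³)
46 ft³ → storage unit 7 (remaining 29 ft³)
41 ft³ → storage unit 8 (remaining 34 ft³)
37 ft³ → storage unit 9 (remaining 38 ft³)
36 ft³ → storage unit 9 (remaining 2 ft³)
34 ft³ → storage unit 8 (remaining 0 ft³)
31 ft³ → storage unit 10 (remaining 44 ft³)
15 ft³ → storage unit 4 (remaining 0 ft³)

10 storage units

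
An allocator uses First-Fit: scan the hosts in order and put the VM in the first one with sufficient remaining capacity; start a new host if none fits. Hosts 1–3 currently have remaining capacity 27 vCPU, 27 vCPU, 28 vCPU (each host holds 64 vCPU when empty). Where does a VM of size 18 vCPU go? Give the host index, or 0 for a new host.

1

Hosts with room: host 1 (27 vCPU), host 2 (27 vCPU), host 3 (28 vCPU).
The first with room is host 1.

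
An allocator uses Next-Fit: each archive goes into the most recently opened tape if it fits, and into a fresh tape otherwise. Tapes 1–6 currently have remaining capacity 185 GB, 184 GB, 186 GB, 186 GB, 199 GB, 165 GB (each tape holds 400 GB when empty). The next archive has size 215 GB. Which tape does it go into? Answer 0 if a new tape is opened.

0

Next-Fit only looks at tape 6, which has 165 GB free.
215 GB does not fit, so a new tape is opened.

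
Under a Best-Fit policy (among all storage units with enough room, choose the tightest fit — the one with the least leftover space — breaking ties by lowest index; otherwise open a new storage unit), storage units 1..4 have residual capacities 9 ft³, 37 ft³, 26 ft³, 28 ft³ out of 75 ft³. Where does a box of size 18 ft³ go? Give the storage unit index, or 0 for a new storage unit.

Storage units with room: storage unit 2 (37 ft³), storage unit 3 (26 ft³), storage unit 4 (28 ft³).
Tightest fit is storage unit 3 with 26 ft³ free.

3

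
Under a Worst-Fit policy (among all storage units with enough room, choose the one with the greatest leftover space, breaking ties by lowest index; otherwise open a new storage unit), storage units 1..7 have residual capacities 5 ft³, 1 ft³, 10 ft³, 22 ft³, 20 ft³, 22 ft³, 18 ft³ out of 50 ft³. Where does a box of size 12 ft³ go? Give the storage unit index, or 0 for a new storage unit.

Storage units with room: storage unit 4 (22 ft³), storage unit 5 (20 ft³), storage unit 6 (22 ft³), storage unit 7 (18 ft³).
Most room is storage unit 4 with 22 ft³ free.

4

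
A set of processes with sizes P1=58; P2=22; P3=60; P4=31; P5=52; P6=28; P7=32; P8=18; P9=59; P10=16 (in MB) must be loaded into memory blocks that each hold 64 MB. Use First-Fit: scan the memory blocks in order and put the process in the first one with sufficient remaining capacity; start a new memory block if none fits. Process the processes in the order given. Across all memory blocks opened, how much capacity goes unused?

P1 (58 MB) → memory block 1 (remaining 6 MB)
P2 (22 MB) → memory block 2 (remaining 42 MB)
P3 (60 MB) → memory block 3 (remaining 4 MB)
P4 (31 MB) → memory block 2 (remaining 11 MB)
P5 (52 MB) → memory block 4 (remaining 12 MB)
P6 (28 MB) → memory block 5 (remaining 36 MB)
P7 (32 MB) → memory block 5 (remaining 4 MB)
P8 (18 MB) → memory block 6 (remaining 46 MB)
P9 (59 MB) → memory block 7 (remaining 5 MB)
P10 (16 MB) → memory block 6 (remaining 30 MB)
7 memory blocks × 64 MB = 448 MB; used 376 MB; unused 72 MB.

72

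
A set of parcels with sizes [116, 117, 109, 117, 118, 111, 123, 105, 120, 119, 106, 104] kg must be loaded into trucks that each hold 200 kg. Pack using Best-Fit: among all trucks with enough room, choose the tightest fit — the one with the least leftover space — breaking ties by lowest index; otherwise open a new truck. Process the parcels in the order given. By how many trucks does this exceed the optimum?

0

Best-Fit: [116] [117] [109] [117] [118] [111] [123] [105] [120] [119] [106] [104] → 12 trucks.
12 parcels exceed 100 kg (half the capacity), and no two of those can share a truck, so at least 12 trucks are needed.
So 12 is already optimal.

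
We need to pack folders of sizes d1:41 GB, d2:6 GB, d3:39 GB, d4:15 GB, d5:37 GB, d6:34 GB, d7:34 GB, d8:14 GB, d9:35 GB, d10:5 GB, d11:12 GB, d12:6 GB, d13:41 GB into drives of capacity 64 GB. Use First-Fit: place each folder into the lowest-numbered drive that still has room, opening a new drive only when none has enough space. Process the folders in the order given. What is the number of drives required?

d1 (41 GB) → drive 1 (remaining 23 GB)
d2 (6 GB) → drive 1 (remaining 17 GB)
d3 (39 GB) → drive 2 (remaining 25 GB)
d4 (15 GB) → drive 1 (remaining 2 GB)
d5 (37 GB) → drive 3 (remaining 27 GB)
d6 (34 GB) → drive 4 (remaining 30 GB)
d7 (34 GB) → drive 5 (remaining 30 GB)
d8 (14 GB) → drive 2 (remaining 11 GB)
d9 (35 GB) → drive 6 (remaining 29 GB)
d10 (5 GB) → drive 2 (remaining 6 GB)
d11 (12 GB) → drive 3 (remaining 15 GB)
d12 (6 GB) → drive 2 (remaining 0 GB)
d13 (41 GB) → drive 7 (remaining 23 GB)
Final drives: [41,6,15] [39,14,5,6] [37,12] [34] [34] [35] [41].

7 drives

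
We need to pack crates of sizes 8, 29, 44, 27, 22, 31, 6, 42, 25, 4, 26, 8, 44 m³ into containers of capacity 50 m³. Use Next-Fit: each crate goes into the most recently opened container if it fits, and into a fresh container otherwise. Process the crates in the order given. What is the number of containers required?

8 containers

Put 8 m³ in container 1; 42 m³ remain.
Put 29 m³ in container 1; 13 m³ remain.
Put 44 m³ in container 2; 6 m³ remain.
Put 27 m³ in container 3; 23 m³ remain.
Put 22 m³ in container 3; 1 m³ remain.
Put 31 m³ in container 4; 19 m³ remain.
Put 6 m³ in container 4; 13 m³ remain.
Put 42 m³ in container 5; 8 m³ remain.
Put 25 m³ in container 6; 25 m³ remain.
Put 4 m³ in container 6; 21 m³ remain.
Put 26 m³ in container 7; 24 m³ remain.
Put 8 m³ in container 7; 16 m³ remain.
Put 44 m³ in container 8; 6 m³ remain.
Final containers: [8,29] [44] [27,22] [31,6] [42] [25,4] [26,8] [44].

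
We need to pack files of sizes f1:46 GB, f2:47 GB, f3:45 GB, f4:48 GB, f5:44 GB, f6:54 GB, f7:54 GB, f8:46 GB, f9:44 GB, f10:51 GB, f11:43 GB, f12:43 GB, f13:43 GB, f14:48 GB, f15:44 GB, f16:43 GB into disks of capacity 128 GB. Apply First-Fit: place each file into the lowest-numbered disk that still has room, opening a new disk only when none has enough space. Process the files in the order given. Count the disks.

8

f1 (46 GB) → disk 1 (remaining 82 GB)
f2 (47 GB) → disk 1 (remaining 35 GB)
f3 (45 GB) → disk 2 (remaining 83 GB)
f4 (48 GB) → disk 2 (remaining 35 GB)
f5 (44 GB) → disk 3 (remaining 84 GB)
f6 (54 GB) → disk 3 (remaining 30 GB)
f7 (54 GB) → disk 4 (remaining 74 GB)
f8 (46 GB) → disk 4 (remaining 28 GB)
f9 (44 GB) → disk 5 (remaining 84 GB)
f10 (51 GB) → disk 5 (remaining 33 GB)
f11 (43 GB) → disk 6 (remaining 85 GB)
f12 (43 GB) → disk 6 (remaining 42 GB)
f13 (43 GB) → disk 7 (remaining 85 GB)
f14 (48 GB) → disk 7 (remaining 37 GB)
f15 (44 GB) → disk 8 (remaining 84 GB)
f16 (43 GB) → disk 8 (remaining 41 GB)
Final disks: [46,47] [45,48] [44,54] [54,46] [44,51] [43,43] [43,48] [44,43].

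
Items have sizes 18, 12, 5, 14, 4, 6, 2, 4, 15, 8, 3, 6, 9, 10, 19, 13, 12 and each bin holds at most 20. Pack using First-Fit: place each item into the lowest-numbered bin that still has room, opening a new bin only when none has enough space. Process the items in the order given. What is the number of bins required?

Put 18 in bin 1; 2 remain.
Put 12 in bin 2; 8 remain.
Put 5 in bin 2; 3 remain.
Put 14 in bin 3; 6 remain.
Put 4 in bin 3; 2 remain.
Put 6 in bin 4; 14 remain.
Put 2 in bin 1; 0 remain.
Put 4 in bin 4; 10 remain.
Put 15 in bin 5; 5 remain.
Put 8 in bin 4; 2 remain.
Put 3 in bin 2; 0 remain.
Put 6 in bin 6; 14 remain.
Put 9 in bin 6; 5 remain.
Put 10 in bin 7; 10 remain.
Put 19 in bin 8; 1 remain.
Put 13 in bin 9; 7 remain.
Put 12 in bin 10; 8 remain.

10 bins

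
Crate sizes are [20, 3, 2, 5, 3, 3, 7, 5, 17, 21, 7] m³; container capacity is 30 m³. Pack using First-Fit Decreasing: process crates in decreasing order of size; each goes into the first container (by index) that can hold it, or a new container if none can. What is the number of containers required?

4

Sorted descending: 21, 20, 17, 7, 7, 5, 5, 3, 3, 3, 2.
21 m³ → container 1 (remaining 9 m³)
20 m³ → container 2 (remaining 10 m³)
17 m³ → container 3 (remaining 13 m³)
7 m³ → container 1 (remaining 2 m³)
7 m³ → container 2 (remaining 3 m³)
5 m³ → container 3 (remaining 8 m³)
5 m³ → container 3 (remaining 3 m³)
3 m³ → container 2 (remaining 0 m³)
3 m³ → container 3 (remaining 0 m³)
3 m³ → container 4 (remaining 27 m³)
2 m³ → container 1 (remaining 0 m³)
Final containers: [21,7,2] [20,7,3] [17,5,5,3] [3].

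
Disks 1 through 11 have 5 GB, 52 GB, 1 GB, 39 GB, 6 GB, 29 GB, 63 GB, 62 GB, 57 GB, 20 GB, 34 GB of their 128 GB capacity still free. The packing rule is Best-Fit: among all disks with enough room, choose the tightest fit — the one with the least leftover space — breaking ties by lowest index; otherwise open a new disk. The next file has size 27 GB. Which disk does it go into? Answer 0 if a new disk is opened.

6

Disks with room: disk 2 (52 GB), disk 4 (39 GB), disk 6 (29 GB), disk 7 (63 GB), disk 8 (62 GB), disk 9 (57 GB), disk 11 (34 GB).
Tightest fit is disk 6 with 29 GB free.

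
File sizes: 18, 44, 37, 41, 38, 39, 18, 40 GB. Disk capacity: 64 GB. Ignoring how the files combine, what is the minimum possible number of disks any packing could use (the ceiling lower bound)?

Total size = 18 + 44 + 37 + 41 + 38 + 39 + 18 + 40 = 275 GB.
⌈275 / 64⌉ = 5.

5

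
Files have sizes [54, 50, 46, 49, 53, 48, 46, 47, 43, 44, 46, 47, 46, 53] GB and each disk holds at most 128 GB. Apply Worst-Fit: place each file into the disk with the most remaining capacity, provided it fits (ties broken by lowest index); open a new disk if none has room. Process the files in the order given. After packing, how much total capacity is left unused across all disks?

54 GB → disk 1 (remaining 74 GB)
50 GB → disk 1 (remaining 24 GB)
46 GB → disk 2 (remaining 82 GB)
49 GB → disk 2 (remaining 33 GB)
53 GB → disk 3 (remaining 75 GB)
48 GB → disk 3 (remaining 27 GB)
46 GB → disk 4 (remaining 82 GB)
47 GB → disk 4 (remaining 35 GB)
43 GB → disk 5 (remaining 85 GB)
44 GB → disk 5 (remaining 41 GB)
46 GB → disk 6 (remaining 82 GB)
47 GB → disk 6 (remaining 35 GB)
46 GB → disk 7 (remaining 82 GB)
53 GB → disk 7 (remaining 29 GB)
7 disks × 128 GB = 896 GB; used 672 GB; unused 224 GB.

224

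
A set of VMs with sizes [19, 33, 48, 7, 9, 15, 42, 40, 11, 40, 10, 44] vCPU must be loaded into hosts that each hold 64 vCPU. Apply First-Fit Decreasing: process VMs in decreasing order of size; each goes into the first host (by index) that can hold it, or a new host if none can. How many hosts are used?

Sorted descending: 48, 44, 42, 40, 40, 33, 19, 15, 11, 10, 9, 7.
48 vCPU → host 1 (remaining 16 vCPU)
44 vCPU → host 2 (remaining 20 vCPU)
42 vCPU → host 3 (remaining 22 vCPU)
40 vCPU → host 4 (remaining 24 vCPU)
40 vCPU → host 5 (remaining 24 vCPU)
33 vCPU → host 6 (remaining 31 vCPU)
19 vCPU → host 2 (remaining 1 vCPU)
15 vCPU → host 1 (remaining 1 vCPU)
11 vCPU → host 3 (remaining 11 vCPU)
10 vCPU → host 3 (remaining 1 vCPU)
9 vCPU → host 4 (remaining 15 vCPU)
7 vCPU → host 4 (remaining 8 vCPU)

6 hosts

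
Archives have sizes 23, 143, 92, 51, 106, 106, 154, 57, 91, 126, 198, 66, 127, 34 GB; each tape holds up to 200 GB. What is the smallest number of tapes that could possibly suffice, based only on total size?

Total size = 23 + 143 + 92 + 51 + 106 + 106 + 154 + 57 + 91 + 126 + 198 + 66 + 127 + 34 = 1374 GB.
⌈1374 / 200⌉ = 7.

7 tapes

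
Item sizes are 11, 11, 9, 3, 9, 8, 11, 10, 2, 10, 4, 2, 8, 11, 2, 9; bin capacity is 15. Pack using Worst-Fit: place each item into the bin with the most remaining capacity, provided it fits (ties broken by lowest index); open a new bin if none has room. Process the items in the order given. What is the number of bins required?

11

11 → bin 1 (remaining 4)
11 → bin 2 (remaining 4)
9 → bin 3 (remaining 6)
3 → bin 3 (remaining 3)
9 → bin 4 (remaining 6)
8 → bin 5 (remaining 7)
11 → bin 6 (remaining 4)
10 → bin 7 (remaining 5)
2 → bin 5 (remaining 5)
10 → bin 8 (remaining 5)
4 → bin 4 (remaining 2)
2 → bin 5 (remaining 3)
8 → bin 9 (remaining 7)
11 → bin 10 (remaining 4)
2 → bin 9 (remaining 5)
9 → bin 11 (remaining 6)
Final bins: [11] [11] [9,3] [9,4] [8,2,2] [11] [10] [10] [8,2] [11] [9].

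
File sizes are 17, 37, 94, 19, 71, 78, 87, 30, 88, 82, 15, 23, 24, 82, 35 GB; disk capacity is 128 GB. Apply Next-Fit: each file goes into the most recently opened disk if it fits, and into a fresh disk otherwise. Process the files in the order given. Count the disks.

9 disks

17 GB → disk 1 (remaining 111 GB)
37 GB → disk 1 (remaining 74 GB)
94 GB → disk 2 (remaining 34 GB)
19 GB → disk 2 (remaining 15 GB)
71 GB → disk 3 (remaining 57 GB)
78 GB → disk 4 (remaining 50 GB)
87 GB → disk 5 (remaining 41 GB)
30 GB → disk 5 (remaining 11 GB)
88 GB → disk 6 (remaining 40 GB)
82 GB → disk 7 (remaining 46 GB)
15 GB → disk 7 (remaining 31 GB)
23 GB → disk 7 (remaining 8 GB)
24 GB → disk 8 (remaining 104 GB)
82 GB → disk 8 (remaining 22 GB)
35 GB → disk 9 (remaining 93 GB)
Final disks: [17,37] [94,19] [71] [78] [87,30] [88] [82,15,23] [24,82] [35].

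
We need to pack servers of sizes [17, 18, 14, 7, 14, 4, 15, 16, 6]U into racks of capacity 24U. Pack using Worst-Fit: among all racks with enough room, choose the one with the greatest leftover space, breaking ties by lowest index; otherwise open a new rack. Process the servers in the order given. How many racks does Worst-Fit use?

rack 1: place 17U, 7U left
rack 2: place 18U, 6U left
rack 3: place 14U, 10U left
rack 3: place 7U, 3U left
rack 4: place 14U, 10U left
rack 4: place 4U, 6U left
rack 5: place 15U, 9U left
rack 6: place 16U, 8U left
rack 5: place 6U, 3U left

6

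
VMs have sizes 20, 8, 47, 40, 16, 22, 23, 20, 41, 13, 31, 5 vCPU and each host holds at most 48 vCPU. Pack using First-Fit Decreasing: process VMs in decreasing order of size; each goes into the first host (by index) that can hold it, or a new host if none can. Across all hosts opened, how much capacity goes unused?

Sorted descending: 47, 41, 40, 31, 23, 22, 20, 20, 16, 13, 8, 5.
host 1: place 47 vCPU, 1 vCPU left
host 2: place 41 vCPU, 7 vCPU left
host 3: place 40 vCPU, 8 vCPU left
host 4: place 31 vCPU, 17 vCPU left
host 5: place 23 vCPU, 25 vCPU left
host 5: place 22 vCPU, 3 vCPU left
host 6: place 20 vCPU, 28 vCPU left
host 6: place 20 vCPU, 8 vCPU left
host 4: place 16 vCPU, 1 vCPU left
host 7: place 13 vCPU, 35 vCPU left
host 3: place 8 vCPU, 0 vCPU left
host 2: place 5 vCPU, 2 vCPU left
7 hosts × 48 vCPU = 336 vCPU; used 286 vCPU; unused 50 vCPU.

50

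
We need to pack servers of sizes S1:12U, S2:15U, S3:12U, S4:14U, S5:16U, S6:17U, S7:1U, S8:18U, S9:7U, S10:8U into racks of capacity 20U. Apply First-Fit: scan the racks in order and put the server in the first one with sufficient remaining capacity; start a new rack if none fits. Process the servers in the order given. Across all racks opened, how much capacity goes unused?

rack 1: place S1 (12U), 8U left
rack 2: place S2 (15U), 5U left
rack 3: place S3 (12U), 8U left
rack 4: place S4 (14U), 6U left
rack 5: place S5 (16U), 4U left
rack 6: place S6 (17U), 3U left
rack 1: place S7 (1U), 7U left
rack 7: place S8 (18U), 2U left
rack 1: place S9 (7U), 0U left
rack 3: place S10 (8U), 0U left
7 racks × 20U = 140U; used 120U; unused 20U.

20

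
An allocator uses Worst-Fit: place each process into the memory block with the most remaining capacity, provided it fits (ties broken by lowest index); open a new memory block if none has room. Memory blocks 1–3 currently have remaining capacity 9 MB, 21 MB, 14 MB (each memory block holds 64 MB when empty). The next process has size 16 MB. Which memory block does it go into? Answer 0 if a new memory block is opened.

Memory blocks with room: memory block 2 (21 MB).
Most room is memory block 2 with 21 MB free.

2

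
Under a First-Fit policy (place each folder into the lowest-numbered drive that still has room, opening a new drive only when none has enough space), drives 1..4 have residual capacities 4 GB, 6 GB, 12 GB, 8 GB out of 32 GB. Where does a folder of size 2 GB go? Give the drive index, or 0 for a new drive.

1

Drives with room: drive 1 (4 GB), drive 2 (6 GB), drive 3 (12 GB), drive 4 (8 GB).
The first with room is drive 1.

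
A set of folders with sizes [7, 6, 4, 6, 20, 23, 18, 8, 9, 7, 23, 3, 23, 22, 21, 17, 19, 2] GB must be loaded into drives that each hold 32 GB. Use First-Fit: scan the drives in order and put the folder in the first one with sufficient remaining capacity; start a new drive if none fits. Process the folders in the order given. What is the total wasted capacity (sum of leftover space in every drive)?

drive 1: place 7 GB, 25 GB left
drive 1: place 6 GB, 19 GB left
drive 1: place 4 GB, 15 GB left
drive 1: place 6 GB, 9 GB left
drive 2: place 20 GB, 12 GB left
drive 3: place 23 GB, 9 GB left
drive 4: place 18 GB, 14 GB left
drive 1: place 8 GB, 1 GB left
drive 2: place 9 GB, 3 GB left
drive 3: place 7 GB, 2 GB left
drive 5: place 23 GB, 9 GB left
drive 2: place 3 GB, 0 GB left
drive 6: place 23 GB, 9 GB left
drive 7: place 22 GB, 10 GB left
drive 8: place 21 GB, 11 GB left
drive 9: place 17 GB, 15 GB left
drive 10: place 19 GB, 13 GB left
drive 3: place 2 GB, 0 GB left
10 drives × 32 GB = 320 GB; used 238 GB; unused 82 GB.

82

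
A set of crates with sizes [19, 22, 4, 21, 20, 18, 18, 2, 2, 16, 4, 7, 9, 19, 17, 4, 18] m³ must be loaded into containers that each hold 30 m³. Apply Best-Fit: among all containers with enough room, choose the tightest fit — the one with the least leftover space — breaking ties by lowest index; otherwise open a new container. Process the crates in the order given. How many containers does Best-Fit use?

10

container 1: place 19 m³, 11 m³ left
container 2: place 22 m³, 8 m³ left
container 2: place 4 m³, 4 m³ left
container 3: place 21 m³, 9 m³ left
container 4: place 20 m³, 10 m³ left
container 5: place 18 m³, 12 m³ left
container 6: place 18 m³, 12 m³ left
container 2: place 2 m³, 2 m³ left
container 2: place 2 m³, 0 m³ left
container 7: place 16 m³, 14 m³ left
container 3: place 4 m³, 5 m³ left
container 4: place 7 m³, 3 m³ left
container 1: place 9 m³, 2 m³ left
container 8: place 19 m³, 11 m³ left
container 9: place 17 m³, 13 m³ left
container 3: place 4 m³, 1 m³ left
container 10: place 18 m³, 12 m³ left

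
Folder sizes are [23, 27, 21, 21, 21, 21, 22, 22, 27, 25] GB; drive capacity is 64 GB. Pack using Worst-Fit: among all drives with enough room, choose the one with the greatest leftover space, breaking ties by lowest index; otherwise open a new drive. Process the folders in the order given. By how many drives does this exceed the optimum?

1

Worst-Fit: [23,27] [21,21,21] [21,22] [22,27] [25] → 5 drives.
Total size 230 GB; any packing needs at least ⌈230/64⌉ = 4 drives.
An optimal packing achieves that bound: [27,27] [25,23] [22,21,21] [22,21,21] → 4 drives.
Excess: 5 − 4 = 1.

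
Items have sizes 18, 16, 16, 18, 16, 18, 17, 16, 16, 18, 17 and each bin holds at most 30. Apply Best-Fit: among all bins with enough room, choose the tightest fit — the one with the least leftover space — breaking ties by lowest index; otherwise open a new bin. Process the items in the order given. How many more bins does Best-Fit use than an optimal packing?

Best-Fit: [18] [16] [16] [18] [16] [18] [17] [16] [16] [18] [17] → 11 bins.
11 items exceed 15 (half the capacity), and no two of those can share a bin, so at least 11 bins are needed.
So 11 is already optimal.

0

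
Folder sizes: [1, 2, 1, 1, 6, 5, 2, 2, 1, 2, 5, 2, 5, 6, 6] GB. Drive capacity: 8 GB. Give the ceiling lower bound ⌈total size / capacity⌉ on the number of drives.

Total size = 1 + 2 + 1 + 1 + 6 + 5 + 2 + 2 + 1 + 2 + 5 + 2 + 5 + 6 + 6 = 47 GB.
⌈47 / 8⌉ = 6.

6 drives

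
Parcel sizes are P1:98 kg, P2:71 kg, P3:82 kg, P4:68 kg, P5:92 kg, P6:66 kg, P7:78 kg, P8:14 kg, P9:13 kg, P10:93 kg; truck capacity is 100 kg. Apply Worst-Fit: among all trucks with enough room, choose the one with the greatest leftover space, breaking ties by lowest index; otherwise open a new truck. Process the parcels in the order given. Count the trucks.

P1 (98 kg) → truck 1 (remaining 2 kg)
P2 (71 kg) → truck 2 (remaining 29 kg)
P3 (82 kg) → truck 3 (remaining 18 kg)
P4 (68 kg) → truck 4 (remaining 32 kg)
P5 (92 kg) → truck 5 (remaining 8 kg)
P6 (66 kg) → truck 6 (remaining 34 kg)
P7 (78 kg) → truck 7 (remaining 22 kg)
P8 (14 kg) → truck 6 (remaining 20 kg)
P9 (13 kg) → truck 4 (remaining 19 kg)
P10 (93 kg) → truck 8 (remaining 7 kg)

8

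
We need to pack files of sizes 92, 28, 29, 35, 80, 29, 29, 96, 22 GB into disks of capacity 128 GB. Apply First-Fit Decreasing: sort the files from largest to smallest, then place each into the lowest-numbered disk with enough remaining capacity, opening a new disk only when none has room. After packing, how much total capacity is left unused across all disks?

Sorted descending: 96, 92, 80, 35, 29, 29, 29, 28, 22.
Put 96 GB in disk 1; 32 GB remain.
Put 92 GB in disk 2; 36 GB remain.
Put 80 GB in disk 3; 48 GB remain.
Put 35 GB in disk 2; 1 GB remain.
Put 29 GB in disk 1; 3 GB remain.
Put 29 GB in disk 3; 19 GB remain.
Put 29 GB in disk 4; 99 GB remain.
Put 28 GB in disk 4; 71 GB remain.
Put 22 GB in disk 4; 49 GB remain.
4 disks × 128 GB = 512 GB; used 440 GB; unused 72 GB.

72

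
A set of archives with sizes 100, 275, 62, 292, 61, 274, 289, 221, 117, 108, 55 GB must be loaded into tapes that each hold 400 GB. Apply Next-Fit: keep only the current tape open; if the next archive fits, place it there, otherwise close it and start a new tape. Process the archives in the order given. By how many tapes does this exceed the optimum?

Next-Fit: [100,275] [62,292] [61,274] [289] [221,117] [108,55] → 6 tapes.
Total size 1854 GB; any packing needs at least ⌈1854/400⌉ = 5 tapes.
An optimal packing achieves that bound: [292,108] [289,100] [275,117] [274,62,61] [221,55] → 5 tapes.
Excess: 6 − 5 = 1.

1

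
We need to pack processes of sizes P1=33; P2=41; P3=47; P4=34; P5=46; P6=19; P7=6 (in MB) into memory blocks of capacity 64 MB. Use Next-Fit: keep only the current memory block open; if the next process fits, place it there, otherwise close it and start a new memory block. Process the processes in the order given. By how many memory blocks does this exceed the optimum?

Next-Fit: [33] [41] [47] [34] [46] [19,6] → 6 memory blocks.
5 processes exceed 32 MB (half the capacity), and no two of those can share a memory block, so at least 5 memory blocks are needed.
An optimal packing achieves that bound: [47,6] [46] [41,19] [34] [33] → 5 memory blocks.
Excess: 6 − 5 = 1.

1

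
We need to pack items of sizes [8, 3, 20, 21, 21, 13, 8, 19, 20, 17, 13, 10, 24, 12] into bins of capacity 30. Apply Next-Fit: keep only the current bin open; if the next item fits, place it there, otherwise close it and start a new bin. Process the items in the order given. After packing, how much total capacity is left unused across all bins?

bin 1: place 8, 22 left
bin 1: place 3, 19 left
bin 2: place 20, 10 left
bin 3: place 21, 9 left
bin 4: place 21, 9 left
bin 5: place 13, 17 left
bin 5: place 8, 9 left
bin 6: place 19, 11 left
bin 7: place 20, 10 left
bin 8: place 17, 13 left
bin 8: place 13, 0 left
bin 9: place 10, 20 left
bin 10: place 24, 6 left
bin 11: place 12, 18 left
11 bins × 30 = 330; used 209; unused 121.

121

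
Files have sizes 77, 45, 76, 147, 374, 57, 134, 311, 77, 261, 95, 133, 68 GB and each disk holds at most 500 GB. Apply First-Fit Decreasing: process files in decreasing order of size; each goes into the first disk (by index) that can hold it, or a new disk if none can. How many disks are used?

Sorted descending: 374, 311, 261, 147, 134, 133, 95, 77, 77, 76, 68, 57, 45.
374 GB → disk 1 (remaining 126 GB)
311 GB → disk 2 (remaining 189 GB)
261 GB → disk 3 (remaining 239 GB)
147 GB → disk 2 (remaining 42 GB)
134 GB → disk 3 (remaining 105 GB)
133 GB → disk 4 (remaining 367 GB)
95 GB → disk 1 (remaining 31 GB)
77 GB → disk 3 (remaining 28 GB)
77 GB → disk 4 (remaining 290 GB)
76 GB → disk 4 (remaining 214 GB)
68 GB → disk 4 (remaining 146 GB)
57 GB → disk 4 (remaining 89 GB)
45 GB → disk 4 (remaining 44 GB)
Final disks: [374,95] [311,147] [261,134,77] [133,77,76,68,57,45].

4 disks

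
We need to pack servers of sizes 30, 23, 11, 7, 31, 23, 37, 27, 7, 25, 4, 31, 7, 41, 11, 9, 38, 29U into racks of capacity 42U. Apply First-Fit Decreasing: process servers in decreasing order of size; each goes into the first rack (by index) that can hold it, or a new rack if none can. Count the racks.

11 racks

Sorted descending: 41, 38, 37, 31, 31, 30, 29, 27, 25, 23, 23, 11, 11, 9, 7, 7, 7, 4.
rack 1: place 41U, 1U left
rack 2: place 38U, 4U left
rack 3: place 37U, 5U left
rack 4: place 31U, 11U left
rack 5: place 31U, 11U left
rack 6: place 30U, 12U left
rack 7: place 29U, 13U left
rack 8: place 27U, 15U left
rack 9: place 25U, 17U left
rack 10: place 23U, 19U left
rack 11: place 23U, 19U left
rack 4: place 11U, 0U left
rack 5: place 11U, 0U left
rack 6: place 9U, 3U left
rack 7: place 7U, 6U left
rack 8: place 7U, 8U left
rack 8: place 7U, 1U left
rack 2: place 4U, 0U left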